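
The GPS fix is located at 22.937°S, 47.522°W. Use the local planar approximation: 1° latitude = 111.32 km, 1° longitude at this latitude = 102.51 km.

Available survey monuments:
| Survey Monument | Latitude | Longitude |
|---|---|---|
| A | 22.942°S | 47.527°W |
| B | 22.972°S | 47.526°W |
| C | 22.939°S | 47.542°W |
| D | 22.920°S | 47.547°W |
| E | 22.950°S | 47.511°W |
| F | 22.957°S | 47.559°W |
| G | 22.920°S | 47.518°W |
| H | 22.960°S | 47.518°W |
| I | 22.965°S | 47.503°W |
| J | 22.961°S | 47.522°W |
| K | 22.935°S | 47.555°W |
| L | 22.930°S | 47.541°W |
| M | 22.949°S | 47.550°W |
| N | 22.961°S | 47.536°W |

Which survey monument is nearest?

A

Distances from 22.937°S, 47.522°W:
A: √((-0.005·111.32)² + (-0.005·102.51)²) = √(0.30980 + 0.26271) = 0.757 km
B: √((-0.035·111.32)² + (-0.004·102.51)²) = √(15.18037 + 0.16813) = 3.918 km
C: √((-0.002·111.32)² + (-0.020·102.51)²) = √(0.04957 + 4.20332) = 2.062 km
D: √((0.017·111.32)² + (-0.025·102.51)²) = √(3.58133 + 6.56769) = 3.186 km
E: √((-0.013·111.32)² + (0.011·102.51)²) = √(2.09427 + 1.27150) = 1.835 km
F: √((-0.020·111.32)² + (-0.037·102.51)²) = √(4.95686 + 14.38586) = 4.398 km
G: √((0.017·111.32)² + (0.004·102.51)²) = √(3.58133 + 0.16813) = 1.936 km
H: √((-0.023·111.32)² + (0.004·102.51)²) = √(6.55544 + 0.16813) = 2.593 km
I: √((-0.028·111.32)² + (0.019·102.51)²) = √(9.71544 + 3.79350) = 3.675 km
J: √((-0.024·111.32)² + (0.000·102.51)²) = √(7.13787 + 0.00000) = 2.672 km
K: √((0.002·111.32)² + (-0.033·102.51)²) = √(0.04957 + 11.44354) = 3.390 km
L: √((0.007·111.32)² + (-0.019·102.51)²) = √(0.60721 + 3.79350) = 2.098 km
M: √((-0.012·111.32)² + (-0.028·102.51)²) = √(1.78447 + 8.23851) = 3.166 km
N: √((-0.024·111.32)² + (-0.014·102.51)²) = √(7.13787 + 2.05963) = 3.033 km
Minimum: A at 0.757 km.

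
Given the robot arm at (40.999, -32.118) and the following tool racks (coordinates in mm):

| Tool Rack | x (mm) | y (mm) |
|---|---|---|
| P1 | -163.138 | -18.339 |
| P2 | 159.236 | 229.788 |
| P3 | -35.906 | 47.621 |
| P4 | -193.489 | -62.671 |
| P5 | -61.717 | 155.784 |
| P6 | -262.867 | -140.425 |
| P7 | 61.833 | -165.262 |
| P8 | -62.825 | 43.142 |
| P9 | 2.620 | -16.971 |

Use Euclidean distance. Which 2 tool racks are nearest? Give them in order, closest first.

P9, P3

Distances from (40.999, -32.118):
P1: √((-204.137)² + (13.779)²) = √(41671.91477 + 189.86084) = 204.602 mm
P2: √((118.237)² + (261.906)²) = √(13979.98817 + 68594.75284) = 287.358 mm
P3: √((-76.905)² + (79.739)²) = √(5914.37903 + 6358.30812) = 110.782 mm
P4: √((-234.488)² + (-30.553)²) = √(54984.62214 + 933.48581) = 236.470 mm
P5: √((-102.716)² + (187.902)²) = √(10550.57666 + 35307.16160) = 214.144 mm
P6: √((-303.866)² + (-108.307)²) = √(92334.54596 + 11730.40625) = 322.591 mm
P7: √((20.834)² + (-133.144)²) = √(434.05556 + 17727.32474) = 134.764 mm
P8: √((-103.824)² + (75.260)²) = √(10779.42298 + 5664.06760) = 128.232 mm
P9: √((-38.379)² + (15.147)²) = √(1472.94764 + 229.43161) = 41.260 mm
Sorted: P9 (41.260 mm) < P3 (110.782 mm) < P8 (128.232 mm) < P7 (134.764 mm) < …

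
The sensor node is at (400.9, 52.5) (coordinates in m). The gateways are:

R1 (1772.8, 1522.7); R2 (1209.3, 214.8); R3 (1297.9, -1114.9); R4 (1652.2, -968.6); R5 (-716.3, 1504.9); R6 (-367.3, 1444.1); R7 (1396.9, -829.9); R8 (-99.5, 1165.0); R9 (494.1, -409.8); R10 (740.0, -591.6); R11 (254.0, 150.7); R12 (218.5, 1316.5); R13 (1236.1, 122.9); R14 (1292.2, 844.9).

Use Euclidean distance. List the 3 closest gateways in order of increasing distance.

Distances from (400.9, 52.5):
R1: √((1371.9)² + (1470.2)²) = √(1882109.610 + 2161488.040) = 2010.9 m
R2: √((808.4)² + (162.3)²) = √(653510.560 + 26341.290) = 824.5 m
R3: √((897.0)² + (-1167.4)²) = √(804609.000 + 1362822.760) = 1472.2 m
R4: √((1251.3)² + (-1021.1)²) = √(1565751.690 + 1042645.210) = 1615.1 m
R5: √((-1117.2)² + (1452.4)²) = √(1248135.840 + 2109465.760) = 1832.4 m
R6: √((-768.2)² + (1391.6)²) = √(590131.240 + 1936550.560) = 1589.6 m
R7: √((996.0)² + (-882.4)²) = √(992016.000 + 778629.760) = 1330.7 m
R8: √((-500.4)² + (1112.5)²) = √(250400.160 + 1237656.250) = 1219.9 m
R9: √((93.2)² + (-462.3)²) = √(8686.240 + 213721.290) = 471.6 m
R10: √((339.1)² + (-644.1)²) = √(114988.810 + 414864.810) = 727.9 m
R11: √((-146.9)² + (98.2)²) = √(21579.610 + 9643.240) = 176.7 m
R12: √((-182.4)² + (1264.0)²) = √(33269.760 + 1597696.000) = 1277.1 m
R13: √((835.2)² + (70.4)²) = √(697559.040 + 4956.160) = 838.2 m
R14: √((891.3)² + (792.4)²) = √(794415.690 + 627897.760) = 1192.6 m
Sorted: R11 (176.7 m) < R9 (471.6 m) < R10 (727.9 m) < R2 (824.5 m) < R13 (838.2 m) < …

R11, R9, R10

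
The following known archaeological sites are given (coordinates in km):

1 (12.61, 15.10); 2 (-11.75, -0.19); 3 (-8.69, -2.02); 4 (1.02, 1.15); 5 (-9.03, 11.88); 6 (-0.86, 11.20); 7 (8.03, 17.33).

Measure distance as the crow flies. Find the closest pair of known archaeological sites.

2 and 3

Pairwise distances:
1–2: 28.76 km
1–3: 27.33 km
1–4: 18.14 km
1–5: 21.88 km
1–6: 14.02 km
1–7: 5.09 km
2–3: 3.57 km
2–4: 12.84 km
2–5: 12.37 km
2–6: 15.76 km
2–7: 26.42 km
3–4: 10.21 km
3–5: 13.90 km
3–6: 15.36 km
3–7: 25.57 km
4–5: 14.70 km
4–6: 10.22 km
4–7: 17.63 km
5–6: 8.20 km
5–7: 17.91 km
6–7: 10.80 km
Closest pair: 2–3 at 3.57 km.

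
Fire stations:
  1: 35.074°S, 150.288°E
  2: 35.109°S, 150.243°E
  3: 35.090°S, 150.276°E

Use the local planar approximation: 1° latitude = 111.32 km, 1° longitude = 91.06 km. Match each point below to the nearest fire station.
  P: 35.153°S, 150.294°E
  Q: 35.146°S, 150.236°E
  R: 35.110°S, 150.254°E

P at 35.153°S, 150.294°E:
  1: 8.811 km
  2: 6.750 km
  3: 7.202 km
  → nearest: 2 (6.750 km)
Q at 35.146°S, 150.236°E:
  1: 9.309 km
  2: 4.168 km
  3: 7.220 km
  → nearest: 2 (4.168 km)
R at 35.110°S, 150.254°E:
  1: 5.064 km
  2: 1.008 km
  3: 2.995 km
  → nearest: 2 (1.008 km)

P→2; Q→2; R→2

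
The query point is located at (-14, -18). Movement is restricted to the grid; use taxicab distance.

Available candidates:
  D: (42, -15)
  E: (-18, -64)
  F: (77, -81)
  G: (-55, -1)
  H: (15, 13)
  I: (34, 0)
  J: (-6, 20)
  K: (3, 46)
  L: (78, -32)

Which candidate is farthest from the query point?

Distances from (-14, -18):
D: 59
E: 50
F: 154
G: 58
H: 60
I: 66
J: 46
K: 81
L: 106
Maximum: F at 154.

F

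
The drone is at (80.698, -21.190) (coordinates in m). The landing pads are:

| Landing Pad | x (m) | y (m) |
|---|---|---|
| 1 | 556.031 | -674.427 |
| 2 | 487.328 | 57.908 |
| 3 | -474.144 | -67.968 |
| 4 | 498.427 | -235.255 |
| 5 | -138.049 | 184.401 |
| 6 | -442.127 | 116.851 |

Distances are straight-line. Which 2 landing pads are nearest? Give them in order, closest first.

5, 2

Distances from (80.698, -21.190):
1: 807.874 m
2: 414.252 m
3: 556.810 m
4: 469.384 m
5: 300.196 m
6: 540.741 m
Sorted: 5 (300.196 m) < 2 (414.252 m) < 4 (469.384 m) < 6 (540.741 m) < …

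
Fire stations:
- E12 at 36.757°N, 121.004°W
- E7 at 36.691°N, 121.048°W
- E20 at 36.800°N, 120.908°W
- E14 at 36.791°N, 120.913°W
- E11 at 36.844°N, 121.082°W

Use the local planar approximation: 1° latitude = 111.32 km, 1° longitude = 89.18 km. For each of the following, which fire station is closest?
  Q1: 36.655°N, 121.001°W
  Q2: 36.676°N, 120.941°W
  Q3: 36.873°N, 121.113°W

Q1 at 36.655°N, 121.001°W:
  E12: √((0.102·111.32)² + (-0.003·89.18)²) = √(128.92785 + 0.07158) = 11.358 km
  E7: √((0.036·111.32)² + (-0.047·89.18)²) = √(16.06022 + 17.56834) = 5.799 km
  E20: √((0.145·111.32)² + (0.093·89.18)²) = √(260.54479 + 68.78612) = 18.147 km
  E14: √((0.136·111.32)² + (0.088·89.18)²) = √(229.20507 + 61.58859) = 17.053 km
  E11: √((0.189·111.32)² + (-0.081·89.18)²) = √(442.65972 + 52.18011) = 22.245 km
  → nearest: E7 (5.799 km)
Q2 at 36.676°N, 120.941°W:
  E12: √((0.081·111.32)² + (-0.063·89.18)²) = √(81.30485 + 31.56574) = 10.624 km
  E7: √((0.015·111.32)² + (-0.107·89.18)²) = √(2.78823 + 91.05473) = 9.687 km
  E20: √((0.124·111.32)² + (0.033·89.18)²) = √(190.54158 + 8.66090) = 14.114 km
  E14: √((0.115·111.32)² + (0.028·89.18)²) = √(163.88608 + 6.23521) = 13.043 km
  E11: √((0.168·111.32)² + (-0.141·89.18)²) = √(349.75583 + 158.11503) = 22.536 km
  → nearest: E7 (9.687 km)
Q3 at 36.873°N, 121.113°W:
  E12: √((-0.116·111.32)² + (0.109·89.18)²) = √(166.74867 + 94.49045) = 16.163 km
  E7: √((-0.182·111.32)² + (0.065·89.18)²) = √(410.47732 + 33.60173) = 21.073 km
  E20: √((-0.073·111.32)² + (0.205·89.18)²) = √(66.03773 + 334.22787) = 20.007 km
  E14: √((-0.082·111.32)² + (0.200·89.18)²) = √(83.32477 + 318.12290) = 20.036 km
  E11: √((-0.029·111.32)² + (0.031·89.18)²) = √(10.42179 + 7.64290) = 4.250 km
  → nearest: E11 (4.250 km)

Q1→E7; Q2→E7; Q3→E11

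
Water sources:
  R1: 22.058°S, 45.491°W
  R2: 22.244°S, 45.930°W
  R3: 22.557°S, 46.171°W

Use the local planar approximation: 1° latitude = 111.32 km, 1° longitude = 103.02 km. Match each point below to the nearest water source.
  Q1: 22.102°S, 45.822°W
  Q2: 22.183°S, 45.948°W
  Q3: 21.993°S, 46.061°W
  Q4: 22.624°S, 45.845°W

Q1 at 22.102°S, 45.822°W:
  R1: 34.450 km
  R2: 19.330 km
  R3: 62.114 km
  → nearest: R2 (19.330 km)
Q2 at 22.183°S, 45.948°W:
  R1: 49.093 km
  R2: 7.039 km
  R3: 47.551 km
  → nearest: R2 (7.039 km)
Q3 at 21.993°S, 46.061°W:
  R1: 59.166 km
  R2: 31.030 km
  R3: 63.799 km
  → nearest: R2 (31.030 km)
Q4 at 22.624°S, 45.845°W:
  R1: 72.800 km
  R2: 43.198 km
  R3: 34.403 km
  → nearest: R3 (34.403 km)

Q1→R2; Q2→R2; Q3→R2; Q4→R3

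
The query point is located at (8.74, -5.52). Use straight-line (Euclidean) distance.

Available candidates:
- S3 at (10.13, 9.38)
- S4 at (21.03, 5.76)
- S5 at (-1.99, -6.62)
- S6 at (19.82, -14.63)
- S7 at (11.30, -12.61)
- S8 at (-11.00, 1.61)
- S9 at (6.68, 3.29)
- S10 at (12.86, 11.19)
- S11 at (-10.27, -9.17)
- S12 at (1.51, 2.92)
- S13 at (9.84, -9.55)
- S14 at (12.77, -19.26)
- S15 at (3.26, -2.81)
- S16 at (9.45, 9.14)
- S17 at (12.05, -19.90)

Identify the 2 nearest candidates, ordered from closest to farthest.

S13, S15

Distances from (8.74, -5.52):
S3: 14.96
S4: 16.68
S5: 10.79
S6: 14.34
S7: 7.54
S8: 20.99
S9: 9.05
S10: 17.21
S11: 19.36
S12: 11.11
S13: 4.18
S14: 14.32
S15: 6.11
S16: 14.68
S17: 14.76
Sorted: S13 (4.18) < S15 (6.11) < S7 (7.54) < S9 (9.05) < …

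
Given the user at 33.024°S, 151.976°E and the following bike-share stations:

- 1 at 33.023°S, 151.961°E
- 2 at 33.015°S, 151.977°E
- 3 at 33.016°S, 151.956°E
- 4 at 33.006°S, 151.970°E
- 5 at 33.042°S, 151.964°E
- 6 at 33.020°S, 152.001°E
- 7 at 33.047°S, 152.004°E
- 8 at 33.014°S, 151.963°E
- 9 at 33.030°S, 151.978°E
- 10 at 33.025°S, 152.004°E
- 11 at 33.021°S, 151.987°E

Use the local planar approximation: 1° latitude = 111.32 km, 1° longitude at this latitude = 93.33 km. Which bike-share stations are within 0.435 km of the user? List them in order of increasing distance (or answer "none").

none

Distances from 33.024°S, 151.976°E:
1: √((0.001·111.32)² + (-0.015·93.33)²) = √(0.01239 + 1.95986) = 1.404 km
2: √((0.009·111.32)² + (0.001·93.33)²) = √(1.00376 + 0.00871) = 1.006 km
3: √((0.008·111.32)² + (-0.020·93.33)²) = √(0.79310 + 3.48420) = 2.068 km
4: √((0.018·111.32)² + (-0.006·93.33)²) = √(4.01505 + 0.31358) = 2.081 km
5: √((-0.018·111.32)² + (-0.012·93.33)²) = √(4.01505 + 1.25431) = 2.296 km
6: √((0.004·111.32)² + (0.025·93.33)²) = √(0.19827 + 5.44406) = 2.375 km
7: √((-0.023·111.32)² + (0.028·93.33)²) = √(6.55544 + 6.82902) = 3.658 km
8: √((0.010·111.32)² + (-0.013·93.33)²) = √(1.23921 + 1.47207) = 1.647 km
9: √((-0.006·111.32)² + (0.002·93.33)²) = √(0.44612 + 0.03484) = 0.694 km
10: √((-0.001·111.32)² + (0.028·93.33)²) = √(0.01239 + 6.82902) = 2.616 km
11: √((0.003·111.32)² + (0.011·93.33)²) = √(0.11153 + 1.05397) = 1.080 km
Threshold 0.435 km: none within range.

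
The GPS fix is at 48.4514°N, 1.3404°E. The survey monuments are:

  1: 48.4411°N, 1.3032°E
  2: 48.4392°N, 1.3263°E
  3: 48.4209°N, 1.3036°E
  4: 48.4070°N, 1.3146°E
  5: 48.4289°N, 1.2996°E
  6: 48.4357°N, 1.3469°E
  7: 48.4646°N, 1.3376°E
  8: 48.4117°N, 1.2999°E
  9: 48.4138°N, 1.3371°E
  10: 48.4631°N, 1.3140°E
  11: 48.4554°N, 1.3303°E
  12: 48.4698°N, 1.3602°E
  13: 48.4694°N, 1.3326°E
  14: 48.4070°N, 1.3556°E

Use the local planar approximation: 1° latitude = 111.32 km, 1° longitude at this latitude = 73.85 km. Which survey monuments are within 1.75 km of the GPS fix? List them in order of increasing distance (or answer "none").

11, 7, 2

Distances from 48.4514°N, 1.3404°E:
1: √((-0.0103·111.32)² + (-0.0372·73.85)²) = √(1.314682 + 7.547218) = 2.9769 km
2: √((-0.0122·111.32)² + (-0.0141·73.85)²) = √(1.844446 + 1.084274) = 1.7114 km
3: √((-0.0305·111.32)² + (-0.0368·73.85)²) = √(11.527790 + 7.385785) = 4.3490 km
4: √((-0.0444·111.32)² + (-0.0258·73.85)²) = √(24.429374 + 3.630282) = 5.2971 km
5: √((-0.0225·111.32)² + (-0.0408·73.85)²) = √(6.273522 + 9.078651) = 3.9182 km
6: √((-0.0157·111.32)² + (0.0065·73.85)²) = √(3.054539 + 0.230424) = 1.8124 km
7: √((0.0132·111.32)² + (-0.0028·73.85)²) = √(2.159207 + 0.042758) = 1.4839 km
8: √((-0.0397·111.32)² + (-0.0405·73.85)²) = √(19.531132 + 8.945632) = 5.3364 km
9: √((-0.0376·111.32)² + (-0.0033·73.85)²) = √(17.519515 + 0.059392) = 4.1927 km
10: √((0.0117·111.32)² + (-0.0264·73.85)²) = √(1.696360 + 3.801096) = 2.3447 km
11: √((0.0040·111.32)² + (-0.0101·73.85)²) = √(0.198274 + 0.556344) = 0.8687 km
12: √((0.0184·111.32)² + (0.0198·73.85)²) = √(4.195484 + 2.138117) = 2.5167 km
13: √((0.0180·111.32)² + (-0.0078·73.85)²) = √(4.015054 + 0.331811) = 2.0849 km
14: √((-0.0444·111.32)² + (0.0152·73.85)²) = √(24.429374 + 1.260051) = 5.0685 km
Threshold 1.75 km: 11 (0.8687 km), 7 (1.4839 km), 2 (1.7114 km) are within range.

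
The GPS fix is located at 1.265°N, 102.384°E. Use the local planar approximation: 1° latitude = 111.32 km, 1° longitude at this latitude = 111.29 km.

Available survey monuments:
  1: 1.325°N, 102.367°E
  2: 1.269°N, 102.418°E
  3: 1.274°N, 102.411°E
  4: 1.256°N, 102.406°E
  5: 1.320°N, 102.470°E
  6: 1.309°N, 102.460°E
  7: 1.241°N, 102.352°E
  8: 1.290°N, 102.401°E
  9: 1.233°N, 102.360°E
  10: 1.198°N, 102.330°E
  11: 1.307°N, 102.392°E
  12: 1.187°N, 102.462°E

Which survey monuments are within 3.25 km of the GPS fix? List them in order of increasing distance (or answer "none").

4, 3

Distances from 1.265°N, 102.384°E:
1: √((0.060·111.32)² + (-0.017·111.29)²) = √(44.611713 + 3.579399) = 6.9420 km
2: √((0.004·111.32)² + (0.034·111.29)²) = √(0.198274 + 14.317596) = 3.8100 km
3: √((0.009·111.32)² + (0.027·111.29)²) = √(1.003764 + 9.029003) = 3.1675 km
4: √((-0.009·111.32)² + (0.022·111.29)²) = √(1.003764 + 5.994565) = 2.6454 km
5: √((0.055·111.32)² + (0.086·111.29)²) = √(37.486231 + 91.602892) = 11.3617 km
6: √((0.044·111.32)² + (0.076·111.29)²) = √(23.991188 + 71.538441) = 9.7739 km
7: √((-0.024·111.32)² + (-0.032·111.29)²) = √(7.137874 + 12.682715) = 4.4520 km
8: √((0.025·111.32)² + (0.017·111.29)²) = √(7.745089 + 3.579399) = 3.3652 km
9: √((-0.032·111.32)² + (-0.024·111.29)²) = √(12.689554 + 7.134027) = 4.4524 km
10: √((-0.067·111.32)² + (-0.054·111.29)²) = √(55.628327 + 36.116013) = 9.5783 km
11: √((0.042·111.32)² + (0.008·111.29)²) = √(21.859739 + 0.792670) = 4.7595 km
12: √((-0.078·111.32)² + (0.078·111.29)²) = √(75.393794 + 75.353164) = 12.2779 km
Threshold 3.25 km: 4 (2.6454 km), 3 (3.1675 km) are within range.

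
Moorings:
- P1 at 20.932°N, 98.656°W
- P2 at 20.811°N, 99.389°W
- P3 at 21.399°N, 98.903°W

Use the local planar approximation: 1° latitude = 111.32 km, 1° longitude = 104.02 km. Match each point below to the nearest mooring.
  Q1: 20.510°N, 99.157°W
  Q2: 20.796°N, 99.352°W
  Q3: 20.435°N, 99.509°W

Q1 at 20.510°N, 99.157°W:
  P1: 70.162 km
  P2: 41.293 km
  P3: 102.430 km
  → nearest: P2 (41.293 km)
Q2 at 20.796°N, 99.352°W:
  P1: 73.964 km
  P2: 4.195 km
  P3: 81.776 km
  → nearest: P2 (4.195 km)
Q3 at 20.435°N, 99.509°W:
  P1: 104.565 km
  P2: 43.678 km
  P3: 124.457 km
  → nearest: P2 (43.678 km)

Q1→P2; Q2→P2; Q3→P2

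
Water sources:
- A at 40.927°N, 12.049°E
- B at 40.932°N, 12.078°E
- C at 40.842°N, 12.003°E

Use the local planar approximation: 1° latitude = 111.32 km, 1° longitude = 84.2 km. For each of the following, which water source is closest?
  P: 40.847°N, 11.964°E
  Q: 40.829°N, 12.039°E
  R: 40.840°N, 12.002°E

P at 40.847°N, 11.964°E:
  A: √((0.080·111.32)² + (0.085·84.2)²) = √(79.30971 + 51.22265) = 11.425 km
  B: √((0.085·111.32)² + (0.114·84.2)²) = √(89.53323 + 92.13696) = 13.479 km
  C: √((-0.005·111.32)² + (0.039·84.2)²) = √(0.30980 + 10.78334) = 3.331 km
  → nearest: C (3.331 km)
Q at 40.829°N, 12.039°E:
  A: √((0.098·111.32)² + (0.010·84.2)²) = √(119.01414 + 0.70896) = 10.942 km
  B: √((0.103·111.32)² + (0.039·84.2)²) = √(131.46824 + 10.78334) = 11.927 km
  C: √((0.013·111.32)² + (-0.036·84.2)²) = √(2.09427 + 9.18817) = 3.359 km
  → nearest: C (3.359 km)
R at 40.840°N, 12.002°E:
  A: √((0.087·111.32)² + (0.047·84.2)²) = √(93.79613 + 15.66101) = 10.462 km
  B: √((0.092·111.32)² + (0.076·84.2)²) = √(104.88709 + 40.94976) = 12.076 km
  C: √((0.002·111.32)² + (0.001·84.2)²) = √(0.04957 + 0.00709) = 0.238 km
  → nearest: C (0.238 km)

P→C; Q→C; R→C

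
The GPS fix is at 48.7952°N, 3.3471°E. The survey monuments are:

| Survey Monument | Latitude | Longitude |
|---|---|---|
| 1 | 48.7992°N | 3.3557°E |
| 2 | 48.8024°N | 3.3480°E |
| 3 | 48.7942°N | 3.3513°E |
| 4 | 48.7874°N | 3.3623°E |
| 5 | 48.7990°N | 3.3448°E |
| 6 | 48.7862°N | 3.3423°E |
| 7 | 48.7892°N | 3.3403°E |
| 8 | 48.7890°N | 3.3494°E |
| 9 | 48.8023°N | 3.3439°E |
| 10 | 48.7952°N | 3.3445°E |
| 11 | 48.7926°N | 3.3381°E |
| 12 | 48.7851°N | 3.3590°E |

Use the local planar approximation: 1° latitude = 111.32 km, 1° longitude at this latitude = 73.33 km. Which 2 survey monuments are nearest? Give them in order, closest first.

10, 3

Distances from 48.7952°N, 3.3471°E:
1: 0.7720 km
2: 0.8042 km
3: 0.3275 km
4: 1.4129 km
5: 0.4554 km
6: 1.0619 km
7: 0.8335 km
8: 0.7105 km
9: 0.8245 km
10: 0.1907 km
11: 0.7206 km
12: 1.4232 km
Sorted: 10 (0.1907 km) < 3 (0.3275 km) < 5 (0.4554 km) < 8 (0.7105 km) < …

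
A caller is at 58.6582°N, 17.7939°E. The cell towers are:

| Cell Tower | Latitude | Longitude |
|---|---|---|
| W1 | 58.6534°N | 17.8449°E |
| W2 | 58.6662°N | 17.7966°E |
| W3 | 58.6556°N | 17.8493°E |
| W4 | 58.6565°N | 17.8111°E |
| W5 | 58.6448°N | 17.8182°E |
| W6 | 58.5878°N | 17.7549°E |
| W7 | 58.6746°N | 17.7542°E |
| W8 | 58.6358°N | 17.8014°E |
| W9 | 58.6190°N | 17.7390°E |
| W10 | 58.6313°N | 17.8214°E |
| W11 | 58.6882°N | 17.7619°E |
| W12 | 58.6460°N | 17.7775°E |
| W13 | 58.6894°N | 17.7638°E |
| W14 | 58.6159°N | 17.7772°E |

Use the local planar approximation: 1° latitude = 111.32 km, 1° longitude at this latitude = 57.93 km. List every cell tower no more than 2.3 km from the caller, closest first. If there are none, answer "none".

Distances from 58.6582°N, 17.7939°E:
W1: √((-0.0048·111.32)² + (0.0510·57.93)²) = √(0.285515 + 8.728657) = 3.0024 km
W2: √((0.0080·111.32)² + (0.0027·57.93)²) = √(0.793097 + 0.024464) = 0.9042 km
W3: √((-0.0026·111.32)² + (0.0554·57.93)²) = √(0.083771 + 10.299748) = 3.2223 km
W4: √((-0.0017·111.32)² + (0.0172·57.93)²) = √(0.035813 + 0.992805) = 1.0142 km
W5: √((-0.0134·111.32)² + (0.0243·57.93)²) = √(2.225133 + 1.981616) = 2.0510 km
W6: √((-0.0704·111.32)² + (-0.0390·57.93)²) = √(61.417440 + 5.104301) = 8.1561 km
W7: √((0.0164·111.32)² + (-0.0397·57.93)²) = √(3.332991 + 5.289177) = 2.9364 km
W8: √((-0.0224·111.32)² + (0.0075·57.93)²) = √(6.217881 + 0.188769) = 2.5311 km
W9: √((-0.0392·111.32)² + (-0.0549·57.93)²) = √(19.042262 + 10.114671) = 5.3997 km
W10: √((-0.0269·111.32)² + (0.0275·57.93)²) = √(8.967078 + 2.537888) = 3.3919 km
W11: √((0.0300·111.32)² + (-0.0320·57.93)²) = √(11.152928 + 3.436426) = 3.8196 km
W12: √((-0.0122·111.32)² + (-0.0164·57.93)²) = √(1.844446 + 0.902599) = 1.6574 km
W13: √((0.0312·111.32)² + (-0.0301·57.93)²) = √(12.063007 + 3.040465) = 3.8863 km
W14: √((-0.0423·111.32)² + (-0.0167·57.93)²) = √(22.173136 + 0.935923) = 4.8072 km
Threshold 2.3 km: W2 (0.9042 km), W4 (1.0142 km), W12 (1.6574 km), W5 (2.0510 km) are within range.

W2, W4, W12, W5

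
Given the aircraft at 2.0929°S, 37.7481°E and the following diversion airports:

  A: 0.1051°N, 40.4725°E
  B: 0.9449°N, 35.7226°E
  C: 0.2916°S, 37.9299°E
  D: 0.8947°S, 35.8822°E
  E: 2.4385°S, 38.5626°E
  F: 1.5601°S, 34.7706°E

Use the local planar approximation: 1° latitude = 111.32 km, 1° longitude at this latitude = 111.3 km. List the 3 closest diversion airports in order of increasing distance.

Distances from 2.0929°S, 37.7481°E:
A: 389.6342 km
B: 406.4233 km
C: 201.5390 km
D: 246.8197 km
E: 98.4796 km
F: 336.6615 km
Sorted: E (98.4796 km) < C (201.5390 km) < D (246.8197 km) < F (336.6615 km) < A (389.6342 km) < …

E, C, D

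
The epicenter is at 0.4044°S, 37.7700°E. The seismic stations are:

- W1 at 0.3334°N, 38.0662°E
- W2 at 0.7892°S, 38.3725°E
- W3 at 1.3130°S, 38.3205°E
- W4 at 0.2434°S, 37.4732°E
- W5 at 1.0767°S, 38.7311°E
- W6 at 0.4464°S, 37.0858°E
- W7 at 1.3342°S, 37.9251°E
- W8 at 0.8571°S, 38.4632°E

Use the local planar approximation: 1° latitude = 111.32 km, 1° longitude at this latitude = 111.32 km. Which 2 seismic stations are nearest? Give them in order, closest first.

Distances from 0.4044°S, 37.7700°E:
W1: 88.5035 km
W2: 79.5823 km
W3: 118.2617 km
W4: 37.5878 km
W5: 130.5675 km
W6: 76.3085 km
W7: 104.9355 km
W8: 92.1649 km
Sorted: W4 (37.5878 km) < W6 (76.3085 km) < W2 (79.5823 km) < W1 (88.5035 km) < …

W4, W6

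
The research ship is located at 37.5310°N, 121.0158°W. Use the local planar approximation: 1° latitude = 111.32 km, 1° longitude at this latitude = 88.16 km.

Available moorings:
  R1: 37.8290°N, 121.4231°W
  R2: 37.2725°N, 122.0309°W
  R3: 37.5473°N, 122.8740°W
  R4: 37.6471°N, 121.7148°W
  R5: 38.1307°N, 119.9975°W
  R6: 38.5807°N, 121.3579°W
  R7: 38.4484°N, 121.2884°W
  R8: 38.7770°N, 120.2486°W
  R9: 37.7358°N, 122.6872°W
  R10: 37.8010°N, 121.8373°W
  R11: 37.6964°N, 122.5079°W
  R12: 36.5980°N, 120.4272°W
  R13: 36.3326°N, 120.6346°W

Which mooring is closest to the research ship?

R1

Distances from 37.5310°N, 121.0158°W:
R1: 48.8858 km
R2: 94.0040 km
R3: 163.8290 km
R4: 62.9645 km
R5: 111.8748 km
R6: 120.6819 km
R7: 104.9146 km
R8: 154.3168 km
R9: 149.1039 km
R10: 78.4126 km
R11: 132.8259 km
R12: 116.1030 km
R13: 137.5737 km
Minimum: R1 at 48.8858 km.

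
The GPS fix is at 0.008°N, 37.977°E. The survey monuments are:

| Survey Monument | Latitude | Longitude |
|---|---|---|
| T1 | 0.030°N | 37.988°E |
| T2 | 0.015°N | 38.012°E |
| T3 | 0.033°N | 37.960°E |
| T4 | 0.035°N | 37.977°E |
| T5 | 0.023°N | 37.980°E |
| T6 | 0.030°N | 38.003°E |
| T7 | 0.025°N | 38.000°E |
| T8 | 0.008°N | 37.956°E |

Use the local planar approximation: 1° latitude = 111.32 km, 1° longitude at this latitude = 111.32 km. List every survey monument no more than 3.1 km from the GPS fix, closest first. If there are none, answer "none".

T5, T8, T1, T4

Distances from 0.008°N, 37.977°E:
T1: √((0.022·111.32)² + (0.011·111.32)²) = √(5.99780 + 1.49945) = 2.738 km
T2: √((0.007·111.32)² + (0.035·111.32)²) = √(0.60721 + 15.18037) = 3.973 km
T3: √((0.025·111.32)² + (-0.017·111.32)²) = √(7.74509 + 3.58133) = 3.365 km
T4: √((0.027·111.32)² + (0.000·111.32)²) = √(9.03387 + 0.00000) = 3.006 km
T5: √((0.015·111.32)² + (0.003·111.32)²) = √(2.78823 + 0.11153) = 1.703 km
T6: √((0.022·111.32)² + (0.026·111.32)²) = √(5.99780 + 8.37709) = 3.791 km
T7: √((0.017·111.32)² + (0.023·111.32)²) = √(3.58133 + 6.55544) = 3.184 km
T8: √((0.000·111.32)² + (-0.021·111.32)²) = √(0.00000 + 5.46493) = 2.338 km
Threshold 3.1 km: T5 (1.703 km), T8 (2.338 km), T1 (2.738 km), T4 (3.006 km) are within range.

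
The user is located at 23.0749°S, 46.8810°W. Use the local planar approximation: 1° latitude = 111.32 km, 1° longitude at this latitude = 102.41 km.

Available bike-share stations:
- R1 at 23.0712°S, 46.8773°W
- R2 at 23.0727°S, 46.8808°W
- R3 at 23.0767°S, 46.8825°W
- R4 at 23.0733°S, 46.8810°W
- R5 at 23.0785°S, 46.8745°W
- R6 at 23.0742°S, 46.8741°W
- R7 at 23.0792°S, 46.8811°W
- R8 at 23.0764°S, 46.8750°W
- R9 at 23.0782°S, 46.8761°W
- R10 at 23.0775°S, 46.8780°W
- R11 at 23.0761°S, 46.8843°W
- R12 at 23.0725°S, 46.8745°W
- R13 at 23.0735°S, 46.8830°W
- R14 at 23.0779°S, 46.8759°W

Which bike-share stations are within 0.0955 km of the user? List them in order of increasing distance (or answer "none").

none

Distances from 23.0749°S, 46.8810°W:
R1: √((0.0037·111.32)² + (0.0037·102.41)²) = √(0.169648 + 0.143578) = 0.5597 km
R2: √((0.0022·111.32)² + (0.0002·102.41)²) = √(0.059978 + 0.000420) = 0.2458 km
R3: √((-0.0018·111.32)² + (-0.0015·102.41)²) = √(0.040151 + 0.023598) = 0.2525 km
R4: √((0.0016·111.32)² + (0.0000·102.41)²) = √(0.031724 + 0.000000) = 0.1781 km
R5: √((-0.0036·111.32)² + (0.0065·102.41)²) = √(0.160602 + 0.443110) = 0.7770 km
R6: √((0.0007·111.32)² + (0.0069·102.41)²) = √(0.006072 + 0.499325) = 0.7109 km
R7: √((-0.0043·111.32)² + (-0.0001·102.41)²) = √(0.229131 + 0.000105) = 0.4788 km
R8: √((-0.0015·111.32)² + (0.0060·102.41)²) = √(0.027882 + 0.377561) = 0.6367 km
R9: √((-0.0033·111.32)² + (0.0049·102.41)²) = √(0.134950 + 0.251812) = 0.6219 km
R10: √((-0.0026·111.32)² + (0.0030·102.41)²) = √(0.083771 + 0.094390) = 0.4221 km
R11: √((-0.0012·111.32)² + (-0.0033·102.41)²) = √(0.017845 + 0.114212) = 0.3634 km
R12: √((0.0024·111.32)² + (0.0065·102.41)²) = √(0.071379 + 0.443110) = 0.7173 km
R13: √((0.0014·111.32)² + (-0.0020·102.41)²) = √(0.024289 + 0.041951) = 0.2574 km
R14: √((-0.0030·111.32)² + (0.0051·102.41)²) = √(0.111529 + 0.272788) = 0.6199 km
Threshold 0.0955 km: none within range.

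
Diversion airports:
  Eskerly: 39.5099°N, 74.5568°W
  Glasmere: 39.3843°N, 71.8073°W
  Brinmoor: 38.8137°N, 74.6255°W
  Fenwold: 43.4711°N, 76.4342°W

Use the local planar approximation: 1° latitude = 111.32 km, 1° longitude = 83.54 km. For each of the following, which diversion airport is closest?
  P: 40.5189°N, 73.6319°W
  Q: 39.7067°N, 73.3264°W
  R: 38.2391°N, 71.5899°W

P→Eskerly; Q→Eskerly; R→Glasmere

P at 40.5189°N, 73.6319°W:
  Eskerly: 136.3314 km
  Glasmere: 197.9561 km
  Brinmoor: 207.1777 km
  Fenwold: 403.4951 km
  → nearest: Eskerly (136.3314 km)
Q at 39.7067°N, 73.3264°W:
  Eskerly: 105.0964 km
  Glasmere: 131.8829 km
  Brinmoor: 147.1739 km
  Fenwold: 492.9613 km
  → nearest: Eskerly (105.0964 km)
R at 38.2391°N, 71.5899°W:
  Eskerly: 285.3848 km
  Glasmere: 128.7708 km
  Brinmoor: 261.5366 km
  Fenwold: 709.2225 km
  → nearest: Glasmere (128.7708 km)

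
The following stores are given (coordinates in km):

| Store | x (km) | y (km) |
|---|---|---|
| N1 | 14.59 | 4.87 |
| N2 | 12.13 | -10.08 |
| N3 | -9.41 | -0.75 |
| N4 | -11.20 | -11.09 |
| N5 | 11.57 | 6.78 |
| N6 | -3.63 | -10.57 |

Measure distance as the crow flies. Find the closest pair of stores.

N1 and N5

Pairwise distances:
N1–N2: √((-2.46)² + (-14.95)²) = √(6.0516 + 223.5025) = 15.15 km
N1–N3: √((-24.00)² + (-5.62)²) = √(576.0000 + 31.5844) = 24.65 km
N1–N4: √((-25.79)² + (-15.96)²) = √(665.1241 + 254.7216) = 30.33 km
N1–N5: √((-3.02)² + (1.91)²) = √(9.1204 + 3.6481) = 3.57 km
N1–N6: √((-18.22)² + (-15.44)²) = √(331.9684 + 238.3936) = 23.88 km
N2–N3: √((-21.54)² + (9.33)²) = √(463.9716 + 87.0489) = 23.47 km
N2–N4: √((-23.33)² + (-1.01)²) = √(544.2889 + 1.0201) = 23.35 km
N2–N5: √((-0.56)² + (16.86)²) = √(0.3136 + 284.2596) = 16.87 km
N2–N6: √((-15.76)² + (-0.49)²) = √(248.3776 + 0.2401) = 15.77 km
N3–N4: √((-1.79)² + (-10.34)²) = √(3.2041 + 106.9156) = 10.49 km
N3–N5: √((20.98)² + (7.53)²) = √(440.1604 + 56.7009) = 22.29 km
N3–N6: √((5.78)² + (-9.82)²) = √(33.4084 + 96.4324) = 11.39 km
N4–N5: √((22.77)² + (17.87)²) = √(518.4729 + 319.3369) = 28.94 km
N4–N6: √((7.57)² + (0.52)²) = √(57.3049 + 0.2704) = 7.59 km
N5–N6: √((-15.20)² + (-17.35)²) = √(231.0400 + 301.0225) = 23.07 km
Closest pair: N1–N5 at 3.57 km.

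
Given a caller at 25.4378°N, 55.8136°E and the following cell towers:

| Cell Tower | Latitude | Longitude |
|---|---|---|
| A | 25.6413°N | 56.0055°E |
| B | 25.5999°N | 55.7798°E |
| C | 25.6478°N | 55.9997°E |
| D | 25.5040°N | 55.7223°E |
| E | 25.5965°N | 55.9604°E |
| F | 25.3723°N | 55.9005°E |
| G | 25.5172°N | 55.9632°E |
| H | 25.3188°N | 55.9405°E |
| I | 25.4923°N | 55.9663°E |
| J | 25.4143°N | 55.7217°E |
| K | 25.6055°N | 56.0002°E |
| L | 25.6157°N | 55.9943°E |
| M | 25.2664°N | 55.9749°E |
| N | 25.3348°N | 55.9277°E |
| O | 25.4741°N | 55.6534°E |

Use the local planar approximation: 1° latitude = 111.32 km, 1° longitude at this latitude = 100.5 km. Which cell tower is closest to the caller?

J

Distances from 25.4378°N, 55.8136°E:
A: √((0.2035·111.32)² + (0.1919·100.5)²) = √(513.186499 + 371.947867) = 29.7512 km
B: √((0.1621·111.32)² + (-0.0338·100.5)²) = √(325.621014 + 11.538930) = 18.3619 km
C: √((0.2100·111.32)² + (0.1861·100.5)²) = √(546.493480 + 349.804079) = 29.9382 km
D: √((0.0662·111.32)² + (-0.0913·100.5)²) = √(54.307821 + 84.192553) = 11.7686 km
E: √((0.1587·111.32)² + (0.1468·100.5)²) = √(312.104657 + 217.662812) = 23.0167 km
F: √((-0.0655·111.32)² + (0.0869·100.5)²) = √(53.165389 + 76.273149) = 11.3771 km
G: √((0.0794·111.32)² + (0.1496·100.5)²) = √(78.124527 + 226.045211) = 17.4405 km
H: √((-0.1190·111.32)² + (0.1269·100.5)²) = √(175.485129 + 162.650487) = 18.3885 km
I: √((0.0545·111.32)² + (0.1527·100.5)²) = √(36.807761 + 235.510458) = 16.5021 km
J: √((-0.0235·111.32)² + (-0.0919·100.5)²) = √(6.843561 + 85.302772) = 9.5993 km
K: √((0.1677·111.32)² + (0.1866·100.5)²) = √(348.507814 + 351.686261) = 26.4612 km
L: √((0.1779·111.32)² + (0.1807·100.5)²) = √(392.191603 + 329.798312) = 26.8699 km
M: √((-0.1714·111.32)² + (0.1613·100.5)²) = √(364.055864 + 262.785173) = 25.0368 km
N: √((-0.1030·111.32)² + (0.1141·100.5)²) = √(131.468239 + 131.493236) = 16.2161 km
O: √((0.0363·111.32)² + (-0.1602·100.5)²) = √(16.329002 + 259.213220) = 16.5995 km
Minimum: J at 9.5993 km.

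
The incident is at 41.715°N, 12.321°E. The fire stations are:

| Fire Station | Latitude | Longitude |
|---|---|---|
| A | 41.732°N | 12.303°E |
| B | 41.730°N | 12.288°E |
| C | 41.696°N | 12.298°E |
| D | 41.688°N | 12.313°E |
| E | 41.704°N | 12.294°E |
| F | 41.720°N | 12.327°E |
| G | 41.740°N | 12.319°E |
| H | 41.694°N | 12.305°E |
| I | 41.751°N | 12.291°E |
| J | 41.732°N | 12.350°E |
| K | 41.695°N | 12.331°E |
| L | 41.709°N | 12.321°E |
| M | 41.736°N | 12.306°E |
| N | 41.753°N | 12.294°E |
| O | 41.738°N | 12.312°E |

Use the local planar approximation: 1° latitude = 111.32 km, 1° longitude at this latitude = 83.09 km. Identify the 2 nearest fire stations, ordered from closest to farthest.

Distances from 41.715°N, 12.321°E:
A: √((0.017·111.32)² + (-0.018·83.09)²) = √(3.58133 + 2.23688) = 2.412 km
B: √((0.015·111.32)² + (-0.033·83.09)²) = √(2.78823 + 7.51840) = 3.210 km
C: √((-0.019·111.32)² + (-0.023·83.09)²) = √(4.47356 + 3.65219) = 2.851 km
D: √((-0.027·111.32)² + (-0.008·83.09)²) = √(9.03387 + 0.44185) = 3.078 km
E: √((-0.011·111.32)² + (-0.027·83.09)²) = √(1.49945 + 5.03298) = 2.556 km
F: √((0.005·111.32)² + (0.006·83.09)²) = √(0.30980 + 0.24854) = 0.747 km
G: √((0.025·111.32)² + (-0.002·83.09)²) = √(7.74509 + 0.02762) = 2.788 km
H: √((-0.021·111.32)² + (-0.016·83.09)²) = √(5.46493 + 1.76741) = 2.689 km
I: √((0.036·111.32)² + (-0.030·83.09)²) = √(16.06022 + 6.21355) = 4.720 km
J: √((0.017·111.32)² + (0.029·83.09)²) = √(3.58133 + 5.80622) = 3.064 km
K: √((-0.020·111.32)² + (0.010·83.09)²) = √(4.95686 + 0.69039) = 2.376 km
L: √((-0.006·111.32)² + (0.000·83.09)²) = √(0.44612 + 0.00000) = 0.668 km
M: √((0.021·111.32)² + (-0.015·83.09)²) = √(5.46493 + 1.55339) = 2.649 km
N: √((0.038·111.32)² + (-0.027·83.09)²) = √(17.89425 + 5.03298) = 4.788 km
O: √((0.023·111.32)² + (-0.009·83.09)²) = √(6.55544 + 0.55922) = 2.667 km
Sorted: L (0.668 km) < F (0.747 km) < K (2.376 km) < A (2.412 km) < …

L, F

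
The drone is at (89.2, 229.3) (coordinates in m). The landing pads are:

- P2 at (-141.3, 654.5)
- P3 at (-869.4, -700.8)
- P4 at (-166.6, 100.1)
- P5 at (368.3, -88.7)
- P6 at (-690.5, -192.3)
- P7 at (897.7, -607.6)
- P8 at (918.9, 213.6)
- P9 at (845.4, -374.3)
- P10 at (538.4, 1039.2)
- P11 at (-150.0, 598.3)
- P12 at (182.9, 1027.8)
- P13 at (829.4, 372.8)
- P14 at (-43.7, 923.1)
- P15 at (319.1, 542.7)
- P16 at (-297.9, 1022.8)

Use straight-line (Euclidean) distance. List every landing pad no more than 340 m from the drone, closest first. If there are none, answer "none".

P4

Distances from (89.2, 229.3):
P2: √((-230.5)² + (425.2)²) = √(53130.250 + 180795.040) = 483.7 m
P3: √((-958.6)² + (-930.1)²) = √(918913.960 + 865086.010) = 1335.7 m
P4: √((-255.8)² + (-129.2)²) = √(65433.640 + 16692.640) = 286.6 m
P5: √((279.1)² + (-318.0)²) = √(77896.810 + 101124.000) = 423.1 m
P6: √((-779.7)² + (-421.6)²) = √(607932.090 + 177746.560) = 886.4 m
P7: √((808.5)² + (-836.9)²) = √(653672.250 + 700401.610) = 1163.6 m
P8: √((829.7)² + (-15.7)²) = √(688402.090 + 246.490) = 829.8 m
P9: √((756.2)² + (-603.6)²) = √(571838.440 + 364332.960) = 967.6 m
P10: √((449.2)² + (809.9)²) = √(201780.640 + 655938.010) = 926.1 m
P11: √((-239.2)² + (369.0)²) = √(57216.640 + 136161.000) = 439.7 m
P12: √((93.7)² + (798.5)²) = √(8779.690 + 637602.250) = 804.0 m
P13: √((740.2)² + (143.5)²) = √(547896.040 + 20592.250) = 754.0 m
P14: √((-132.9)² + (693.8)²) = √(17662.410 + 481358.440) = 706.4 m
P15: √((229.9)² + (313.4)²) = √(52854.010 + 98219.560) = 388.7 m
P16: √((-387.1)² + (793.5)²) = √(149846.410 + 629642.250) = 882.9 m
Threshold 340 m: P4 (286.6 m) is within range.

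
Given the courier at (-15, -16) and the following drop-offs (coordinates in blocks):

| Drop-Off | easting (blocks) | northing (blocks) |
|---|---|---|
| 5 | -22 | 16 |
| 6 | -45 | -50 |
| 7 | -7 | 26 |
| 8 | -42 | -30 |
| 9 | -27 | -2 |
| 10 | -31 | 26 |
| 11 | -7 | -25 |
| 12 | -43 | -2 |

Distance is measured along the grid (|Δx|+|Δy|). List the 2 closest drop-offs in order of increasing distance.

Distances from (-15, -16):
5: |-7| + |32| = 7 + 32 = 39 blocks
6: |-30| + |-34| = 30 + 34 = 64 blocks
7: |8| + |42| = 8 + 42 = 50 blocks
8: |-27| + |-14| = 27 + 14 = 41 blocks
9: |-12| + |14| = 12 + 14 = 26 blocks
10: |-16| + |42| = 16 + 42 = 58 blocks
11: |8| + |-9| = 8 + 9 = 17 blocks
12: |-28| + |14| = 28 + 14 = 42 blocks
Sorted: 11 (17 blocks) < 9 (26 blocks) < 5 (39 blocks) < 8 (41 blocks) < …

11, 9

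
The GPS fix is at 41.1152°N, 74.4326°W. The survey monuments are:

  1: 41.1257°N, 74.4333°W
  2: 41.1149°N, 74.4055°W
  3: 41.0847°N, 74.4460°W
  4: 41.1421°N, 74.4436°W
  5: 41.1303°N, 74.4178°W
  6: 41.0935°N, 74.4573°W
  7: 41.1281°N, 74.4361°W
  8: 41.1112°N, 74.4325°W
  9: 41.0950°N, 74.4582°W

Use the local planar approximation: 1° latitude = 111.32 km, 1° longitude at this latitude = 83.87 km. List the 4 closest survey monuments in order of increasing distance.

Distances from 41.1152°N, 74.4326°W:
1: √((0.0105·111.32)² + (-0.0007·83.87)²) = √(1.366234 + 0.003447) = 1.1703 km
2: √((-0.0003·111.32)² + (0.0271·83.87)²) = √(0.001115 + 5.165970) = 2.2731 km
3: √((-0.0305·111.32)² + (-0.0134·83.87)²) = √(11.527790 + 1.263057) = 3.5764 km
4: √((0.0269·111.32)² + (-0.0110·83.87)²) = √(8.967078 + 0.851135) = 3.1334 km
5: √((0.0151·111.32)² + (0.0148·83.87)²) = √(2.825532 + 1.540766) = 2.0896 km
6: √((-0.0217·111.32)² + (-0.0247·83.87)²) = √(5.835336 + 4.291481) = 3.1823 km
7: √((0.0129·111.32)² + (-0.0035·83.87)²) = √(2.062176 + 0.086169) = 1.4657 km
8: √((-0.0040·111.32)² + (0.0001·83.87)²) = √(0.198274 + 0.000070) = 0.4454 km
9: √((-0.0202·111.32)² + (-0.0256·83.87)²) = √(5.056490 + 4.609918) = 3.1091 km
Sorted: 8 (0.4454 km) < 1 (1.1703 km) < 7 (1.4657 km) < 5 (2.0896 km) < 2 (2.2731 km) < 9 (3.1091 km) < …

8, 1, 7, 5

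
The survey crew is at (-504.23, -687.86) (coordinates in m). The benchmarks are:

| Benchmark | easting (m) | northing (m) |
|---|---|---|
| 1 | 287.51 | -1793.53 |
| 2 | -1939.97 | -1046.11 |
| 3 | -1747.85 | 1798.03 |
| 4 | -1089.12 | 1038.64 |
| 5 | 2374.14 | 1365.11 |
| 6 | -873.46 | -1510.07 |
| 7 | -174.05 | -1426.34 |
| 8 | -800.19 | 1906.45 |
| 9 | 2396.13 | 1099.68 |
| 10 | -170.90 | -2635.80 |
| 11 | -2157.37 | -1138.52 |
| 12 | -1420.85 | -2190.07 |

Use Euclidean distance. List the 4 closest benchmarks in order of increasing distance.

Distances from (-504.23, -687.86):
1: √((791.74)² + (-1105.67)²) = √(626852.2276 + 1222506.1489) = 1359.91 m
2: √((-1435.74)² + (-358.25)²) = √(2061349.3476 + 128343.0625) = 1479.76 m
3: √((-1243.62)² + (2485.89)²) = √(1546590.7044 + 6179649.0921) = 2779.61 m
4: √((-584.89)² + (1726.50)²) = √(342096.3121 + 2980802.2500) = 1822.88 m
5: √((2878.37)² + (2052.97)²) = √(8285013.8569 + 4214685.8209) = 3535.49 m
6: √((-369.23)² + (-822.21)²) = √(136330.7929 + 676029.2841) = 901.31 m
7: √((330.18)² + (-738.48)²) = √(109018.8324 + 545352.7104) = 808.93 m
8: √((-295.96)² + (2594.31)²) = √(87592.3216 + 6730444.3761) = 2611.14 m
9: √((2900.36)² + (1787.54)²) = √(8412088.1296 + 3195299.2516) = 3406.96 m
10: √((333.33)² + (-1947.94)²) = √(111108.8889 + 3794470.2436) = 1976.25 m
11: √((-1653.14)² + (-450.66)²) = √(2732871.8596 + 203094.4356) = 1713.47 m
12: √((-916.62)² + (-1502.21)²) = √(840192.2244 + 2256634.8841) = 1759.78 m
Sorted: 7 (808.93 m) < 6 (901.31 m) < 1 (1359.91 m) < 2 (1479.76 m) < 11 (1713.47 m) < 12 (1759.78 m) < …

7, 6, 1, 2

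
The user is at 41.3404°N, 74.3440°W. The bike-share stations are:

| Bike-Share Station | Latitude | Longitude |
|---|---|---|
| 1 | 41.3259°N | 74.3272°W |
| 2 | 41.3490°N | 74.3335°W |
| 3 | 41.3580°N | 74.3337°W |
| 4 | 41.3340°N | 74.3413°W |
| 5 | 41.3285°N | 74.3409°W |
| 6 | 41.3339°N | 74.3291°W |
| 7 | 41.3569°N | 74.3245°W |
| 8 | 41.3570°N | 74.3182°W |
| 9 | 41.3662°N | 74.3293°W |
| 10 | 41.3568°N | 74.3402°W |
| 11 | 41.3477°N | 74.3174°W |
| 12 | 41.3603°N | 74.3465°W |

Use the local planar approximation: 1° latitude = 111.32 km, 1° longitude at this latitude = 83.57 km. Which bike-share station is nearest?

4

Distances from 41.3404°N, 74.3440°W:
1: 2.1393 km
2: 1.2987 km
3: 2.1400 km
4: 0.7473 km
5: 1.3498 km
6: 1.4402 km
7: 2.4555 km
8: 2.8396 km
9: 3.1238 km
10: 1.8531 km
11: 2.3668 km
12: 2.2251 km
Minimum: 4 at 0.7473 km.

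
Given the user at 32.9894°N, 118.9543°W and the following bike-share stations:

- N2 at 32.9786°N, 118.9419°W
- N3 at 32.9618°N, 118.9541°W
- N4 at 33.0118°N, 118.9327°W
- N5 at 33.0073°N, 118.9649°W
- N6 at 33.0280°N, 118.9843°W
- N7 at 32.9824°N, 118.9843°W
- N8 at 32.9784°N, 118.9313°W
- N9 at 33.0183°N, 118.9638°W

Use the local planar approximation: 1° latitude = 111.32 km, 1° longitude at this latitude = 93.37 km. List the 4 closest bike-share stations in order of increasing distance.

N2, N5, N8, N7

Distances from 32.9894°N, 118.9543°W:
N2: √((-0.0108·111.32)² + (0.0124·93.37)²) = √(1.445419 + 1.340473) = 1.6691 km
N3: √((-0.0276·111.32)² + (0.0002·93.37)²) = √(9.439838 + 0.000349) = 3.0725 km
N4: √((0.0224·111.32)² + (0.0216·93.37)²) = √(6.217881 + 4.067450) = 3.2071 km
N5: √((0.0179·111.32)² + (-0.0106·93.37)²) = √(3.970566 + 0.979550) = 2.2249 km
N6: √((0.0386·111.32)² + (-0.0300·93.37)²) = √(18.463796 + 7.846161) = 5.1293 km
N7: √((-0.0070·111.32)² + (-0.0300·93.37)²) = √(0.607215 + 7.846161) = 2.9075 km
N8: √((-0.0110·111.32)² + (0.0230·93.37)²) = √(1.499449 + 4.611799) = 2.4721 km
N9: √((0.0289·111.32)² + (-0.0095·93.37)²) = √(10.350041 + 0.786796) = 3.3372 km
Sorted: N2 (1.6691 km) < N5 (2.2249 km) < N8 (2.4721 km) < N7 (2.9075 km) < N3 (3.0725 km) < N4 (3.2071 km) < …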